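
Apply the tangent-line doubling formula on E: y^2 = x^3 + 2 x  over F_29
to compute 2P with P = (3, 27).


Doubling: s = (3 x1^2 + a) / (2 y1)
s = (3*3^2 + 2) / (2*27) mod 29 = 0
x3 = s^2 - 2 x1 mod 29 = 0^2 - 2*3 = 23
y3 = s (x1 - x3) - y1 mod 29 = 0 * (3 - 23) - 27 = 2

2P = (23, 2)


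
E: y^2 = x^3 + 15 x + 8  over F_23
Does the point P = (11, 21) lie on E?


Check whether y^2 = x^3 + 15 x + 8 (mod 23) for (x, y) = (11, 21).
LHS: y^2 = 21^2 mod 23 = 4
RHS: x^3 + 15 x + 8 = 11^3 + 15*11 + 8 mod 23 = 9
LHS != RHS

No, not on the curve


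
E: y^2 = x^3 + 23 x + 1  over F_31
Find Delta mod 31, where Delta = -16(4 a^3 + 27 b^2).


4 a^3 + 27 b^2 = 4*23^3 + 27*1^2 = 48668 + 27 = 48695
Delta = -16 * (48695) = -779120
Delta mod 31 = 3

Delta = 3 (mod 31)


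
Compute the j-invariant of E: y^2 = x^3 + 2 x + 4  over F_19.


Delta = -16(4 a^3 + 27 b^2) mod 19 = 5
-1728 * (4 a)^3 = -1728 * (4*2)^3 mod 19 = 18
j = 18 * 5^(-1) mod 19 = 15

j = 15 (mod 19)


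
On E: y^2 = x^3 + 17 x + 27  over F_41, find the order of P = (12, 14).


Compute successive multiples of P until we hit O:
  1P = (12, 14)
  2P = (26, 28)
  3P = (4, 35)
  4P = (21, 25)
  5P = (10, 34)
  6P = (37, 31)
  7P = (25, 28)
  8P = (35, 18)
  ... (continuing to 43P)
  43P = O

ord(P) = 43


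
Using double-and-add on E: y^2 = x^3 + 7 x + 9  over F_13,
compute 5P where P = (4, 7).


k = 5 = 101_2 (binary, LSB first: 101)
Double-and-add from P = (4, 7):
  bit 0 = 1: acc = O + (4, 7) = (4, 7)
  bit 1 = 0: acc unchanged = (4, 7)
  bit 2 = 1: acc = (4, 7) + (1, 11) = (4, 6)

5P = (4, 6)


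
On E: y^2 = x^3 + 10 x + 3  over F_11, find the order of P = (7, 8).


Compute successive multiples of P until we hit O:
  1P = (7, 8)
  2P = (0, 5)
  3P = (8, 1)
  4P = (1, 5)
  5P = (6, 9)
  6P = (10, 6)
  7P = (3, 4)
  8P = (2, 8)
  ... (continuing to 17P)
  17P = O

ord(P) = 17


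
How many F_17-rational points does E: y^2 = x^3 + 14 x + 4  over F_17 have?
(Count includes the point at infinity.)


For each x in F_17, count y with y^2 = x^3 + 14 x + 4 mod 17:
  x = 0: RHS = 4, y in [2, 15]  -> 2 point(s)
  x = 1: RHS = 2, y in [6, 11]  -> 2 point(s)
  x = 6: RHS = 15, y in [7, 10]  -> 2 point(s)
  x = 8: RHS = 16, y in [4, 13]  -> 2 point(s)
  x = 9: RHS = 9, y in [3, 14]  -> 2 point(s)
  x = 12: RHS = 13, y in [8, 9]  -> 2 point(s)
  x = 15: RHS = 2, y in [6, 11]  -> 2 point(s)
Affine points: 14. Add the point at infinity: total = 15.

#E(F_17) = 15


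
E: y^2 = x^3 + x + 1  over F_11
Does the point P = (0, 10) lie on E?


Check whether y^2 = x^3 + 1 x + 1 (mod 11) for (x, y) = (0, 10).
LHS: y^2 = 10^2 mod 11 = 1
RHS: x^3 + 1 x + 1 = 0^3 + 1*0 + 1 mod 11 = 1
LHS = RHS

Yes, on the curve


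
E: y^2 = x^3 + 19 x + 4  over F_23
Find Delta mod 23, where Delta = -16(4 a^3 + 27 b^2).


4 a^3 + 27 b^2 = 4*19^3 + 27*4^2 = 27436 + 432 = 27868
Delta = -16 * (27868) = -445888
Delta mod 23 = 13

Delta = 13 (mod 23)


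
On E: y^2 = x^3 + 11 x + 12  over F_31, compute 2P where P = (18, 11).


Doubling: s = (3 x1^2 + a) / (2 y1)
s = (3*18^2 + 11) / (2*11) mod 31 = 1
x3 = s^2 - 2 x1 mod 31 = 1^2 - 2*18 = 27
y3 = s (x1 - x3) - y1 mod 31 = 1 * (18 - 27) - 11 = 11

2P = (27, 11)


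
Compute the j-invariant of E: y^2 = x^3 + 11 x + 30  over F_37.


Delta = -16(4 a^3 + 27 b^2) mod 37 = 23
-1728 * (4 a)^3 = -1728 * (4*11)^3 mod 37 = 36
j = 36 * 23^(-1) mod 37 = 8

j = 8 (mod 37)


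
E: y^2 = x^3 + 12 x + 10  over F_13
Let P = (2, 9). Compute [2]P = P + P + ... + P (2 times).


k = 2 = 10_2 (binary, LSB first: 01)
Double-and-add from P = (2, 9):
  bit 0 = 0: acc unchanged = O
  bit 1 = 1: acc = O + (5, 0) = (5, 0)

2P = (5, 0)


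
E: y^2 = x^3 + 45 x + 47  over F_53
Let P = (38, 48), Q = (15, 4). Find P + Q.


P != Q, so use the chord formula.
s = (y2 - y1) / (x2 - x1) = (9) / (30) mod 53 = 48
x3 = s^2 - x1 - x2 mod 53 = 48^2 - 38 - 15 = 25
y3 = s (x1 - x3) - y1 mod 53 = 48 * (38 - 25) - 48 = 46

P + Q = (25, 46)


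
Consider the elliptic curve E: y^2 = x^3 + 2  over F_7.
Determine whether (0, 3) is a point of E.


Check whether y^2 = x^3 + 0 x + 2 (mod 7) for (x, y) = (0, 3).
LHS: y^2 = 3^2 mod 7 = 2
RHS: x^3 + 0 x + 2 = 0^3 + 0*0 + 2 mod 7 = 2
LHS = RHS

Yes, on the curve


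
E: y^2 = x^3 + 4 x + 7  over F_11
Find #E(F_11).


For each x in F_11, count y with y^2 = x^3 + 4 x + 7 mod 11:
  x = 1: RHS = 1, y in [1, 10]  -> 2 point(s)
  x = 2: RHS = 1, y in [1, 10]  -> 2 point(s)
  x = 5: RHS = 9, y in [3, 8]  -> 2 point(s)
  x = 6: RHS = 5, y in [4, 7]  -> 2 point(s)
  x = 7: RHS = 4, y in [2, 9]  -> 2 point(s)
  x = 8: RHS = 1, y in [1, 10]  -> 2 point(s)
Affine points: 12. Add the point at infinity: total = 13.

#E(F_11) = 13


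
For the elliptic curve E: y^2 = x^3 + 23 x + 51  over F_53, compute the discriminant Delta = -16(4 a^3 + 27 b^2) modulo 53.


4 a^3 + 27 b^2 = 4*23^3 + 27*51^2 = 48668 + 70227 = 118895
Delta = -16 * (118895) = -1902320
Delta mod 53 = 9

Delta = 9 (mod 53)


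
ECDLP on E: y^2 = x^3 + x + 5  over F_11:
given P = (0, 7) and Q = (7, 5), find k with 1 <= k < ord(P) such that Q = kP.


Enumerate multiples of P until we hit Q = (7, 5):
  1P = (0, 7)
  2P = (5, 6)
  3P = (10, 6)
  4P = (2, 2)
  5P = (7, 5)
Match found at i = 5.

k = 5


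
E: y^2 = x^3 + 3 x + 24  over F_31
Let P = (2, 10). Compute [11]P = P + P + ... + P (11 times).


k = 11 = 1011_2 (binary, LSB first: 1101)
Double-and-add from P = (2, 10):
  bit 0 = 1: acc = O + (2, 10) = (2, 10)
  bit 1 = 1: acc = (2, 10) + (14, 12) = (9, 25)
  bit 2 = 0: acc unchanged = (9, 25)
  bit 3 = 1: acc = (9, 25) + (7, 4) = (9, 6)

11P = (9, 6)


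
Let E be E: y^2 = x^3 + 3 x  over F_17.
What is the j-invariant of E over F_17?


Delta = -16(4 a^3 + 27 b^2) mod 17 = 6
-1728 * (4 a)^3 = -1728 * (4*3)^3 mod 17 = 15
j = 15 * 6^(-1) mod 17 = 11

j = 11 (mod 17)


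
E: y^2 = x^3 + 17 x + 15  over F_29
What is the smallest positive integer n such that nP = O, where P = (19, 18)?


Compute successive multiples of P until we hit O:
  1P = (19, 18)
  2P = (26, 13)
  3P = (7, 19)
  4P = (2, 12)
  5P = (1, 2)
  6P = (8, 24)
  7P = (15, 22)
  8P = (25, 17)
  ... (continuing to 35P)
  35P = O

ord(P) = 35


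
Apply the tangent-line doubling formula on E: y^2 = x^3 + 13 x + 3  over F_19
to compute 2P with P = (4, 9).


Doubling: s = (3 x1^2 + a) / (2 y1)
s = (3*4^2 + 13) / (2*9) mod 19 = 15
x3 = s^2 - 2 x1 mod 19 = 15^2 - 2*4 = 8
y3 = s (x1 - x3) - y1 mod 19 = 15 * (4 - 8) - 9 = 7

2P = (8, 7)


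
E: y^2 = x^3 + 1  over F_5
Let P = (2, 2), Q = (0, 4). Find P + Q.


P != Q, so use the chord formula.
s = (y2 - y1) / (x2 - x1) = (2) / (3) mod 5 = 4
x3 = s^2 - x1 - x2 mod 5 = 4^2 - 2 - 0 = 4
y3 = s (x1 - x3) - y1 mod 5 = 4 * (2 - 4) - 2 = 0

P + Q = (4, 0)


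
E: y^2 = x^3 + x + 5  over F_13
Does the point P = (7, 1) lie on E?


Check whether y^2 = x^3 + 1 x + 5 (mod 13) for (x, y) = (7, 1).
LHS: y^2 = 1^2 mod 13 = 1
RHS: x^3 + 1 x + 5 = 7^3 + 1*7 + 5 mod 13 = 4
LHS != RHS

No, not on the curve


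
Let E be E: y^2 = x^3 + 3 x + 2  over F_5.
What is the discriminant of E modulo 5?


4 a^3 + 27 b^2 = 4*3^3 + 27*2^2 = 108 + 108 = 216
Delta = -16 * (216) = -3456
Delta mod 5 = 4

Delta = 4 (mod 5)


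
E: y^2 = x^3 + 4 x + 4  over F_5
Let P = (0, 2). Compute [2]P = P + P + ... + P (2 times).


k = 2 = 10_2 (binary, LSB first: 01)
Double-and-add from P = (0, 2):
  bit 0 = 0: acc unchanged = O
  bit 1 = 1: acc = O + (1, 2) = (1, 2)

2P = (1, 2)


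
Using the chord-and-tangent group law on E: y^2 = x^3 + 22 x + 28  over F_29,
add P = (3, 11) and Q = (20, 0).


P != Q, so use the chord formula.
s = (y2 - y1) / (x2 - x1) = (18) / (17) mod 29 = 13
x3 = s^2 - x1 - x2 mod 29 = 13^2 - 3 - 20 = 1
y3 = s (x1 - x3) - y1 mod 29 = 13 * (3 - 1) - 11 = 15

P + Q = (1, 15)


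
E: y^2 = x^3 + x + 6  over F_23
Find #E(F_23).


For each x in F_23, count y with y^2 = x^3 + 1 x + 6 mod 23:
  x = 0: RHS = 6, y in [11, 12]  -> 2 point(s)
  x = 1: RHS = 8, y in [10, 13]  -> 2 point(s)
  x = 2: RHS = 16, y in [4, 19]  -> 2 point(s)
  x = 3: RHS = 13, y in [6, 17]  -> 2 point(s)
  x = 9: RHS = 8, y in [10, 13]  -> 2 point(s)
  x = 10: RHS = 4, y in [2, 21]  -> 2 point(s)
  x = 13: RHS = 8, y in [10, 13]  -> 2 point(s)
  x = 14: RHS = 4, y in [2, 21]  -> 2 point(s)
  x = 16: RHS = 1, y in [1, 22]  -> 2 point(s)
  x = 22: RHS = 4, y in [2, 21]  -> 2 point(s)
Affine points: 20. Add the point at infinity: total = 21.

#E(F_23) = 21


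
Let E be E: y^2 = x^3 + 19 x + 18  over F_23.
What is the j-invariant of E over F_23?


Delta = -16(4 a^3 + 27 b^2) mod 23 = 12
-1728 * (4 a)^3 = -1728 * (4*19)^3 mod 23 = 6
j = 6 * 12^(-1) mod 23 = 12

j = 12 (mod 23)


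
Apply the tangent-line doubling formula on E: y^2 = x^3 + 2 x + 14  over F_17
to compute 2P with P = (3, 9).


Doubling: s = (3 x1^2 + a) / (2 y1)
s = (3*3^2 + 2) / (2*9) mod 17 = 12
x3 = s^2 - 2 x1 mod 17 = 12^2 - 2*3 = 2
y3 = s (x1 - x3) - y1 mod 17 = 12 * (3 - 2) - 9 = 3

2P = (2, 3)


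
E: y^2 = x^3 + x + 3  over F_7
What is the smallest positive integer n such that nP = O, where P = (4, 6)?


Compute successive multiples of P until we hit O:
  1P = (4, 6)
  2P = (6, 1)
  3P = (5, 0)
  4P = (6, 6)
  5P = (4, 1)
  6P = O

ord(P) = 6


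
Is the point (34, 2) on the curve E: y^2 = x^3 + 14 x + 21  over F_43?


Check whether y^2 = x^3 + 14 x + 21 (mod 43) for (x, y) = (34, 2).
LHS: y^2 = 2^2 mod 43 = 4
RHS: x^3 + 14 x + 21 = 34^3 + 14*34 + 21 mod 43 = 26
LHS != RHS

No, not on the curve


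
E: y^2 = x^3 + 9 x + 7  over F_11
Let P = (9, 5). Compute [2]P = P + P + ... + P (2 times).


k = 2 = 10_2 (binary, LSB first: 01)
Double-and-add from P = (9, 5):
  bit 0 = 0: acc unchanged = O
  bit 1 = 1: acc = O + (5, 10) = (5, 10)

2P = (5, 10)


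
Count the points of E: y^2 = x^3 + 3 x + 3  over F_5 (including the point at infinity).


For each x in F_5, count y with y^2 = x^3 + 3 x + 3 mod 5:
  x = 3: RHS = 4, y in [2, 3]  -> 2 point(s)
  x = 4: RHS = 4, y in [2, 3]  -> 2 point(s)
Affine points: 4. Add the point at infinity: total = 5.

#E(F_5) = 5


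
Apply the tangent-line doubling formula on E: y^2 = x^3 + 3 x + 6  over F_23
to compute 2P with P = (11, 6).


Doubling: s = (3 x1^2 + a) / (2 y1)
s = (3*11^2 + 3) / (2*6) mod 23 = 19
x3 = s^2 - 2 x1 mod 23 = 19^2 - 2*11 = 17
y3 = s (x1 - x3) - y1 mod 23 = 19 * (11 - 17) - 6 = 18

2P = (17, 18)


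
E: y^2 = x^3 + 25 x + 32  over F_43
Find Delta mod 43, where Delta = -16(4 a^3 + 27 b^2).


4 a^3 + 27 b^2 = 4*25^3 + 27*32^2 = 62500 + 27648 = 90148
Delta = -16 * (90148) = -1442368
Delta mod 43 = 24

Delta = 24 (mod 43)


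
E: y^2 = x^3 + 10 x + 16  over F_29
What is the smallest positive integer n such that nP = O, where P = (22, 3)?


Compute successive multiples of P until we hit O:
  1P = (22, 3)
  2P = (18, 5)
  3P = (11, 6)
  4P = (21, 2)
  5P = (16, 3)
  6P = (20, 26)
  7P = (25, 17)
  8P = (7, 9)
  ... (continuing to 34P)
  34P = O

ord(P) = 34


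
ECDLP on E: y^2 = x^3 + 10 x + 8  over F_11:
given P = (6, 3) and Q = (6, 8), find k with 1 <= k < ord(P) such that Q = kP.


Enumerate multiples of P until we hit Q = (6, 8):
  1P = (6, 3)
  2P = (2, 6)
  3P = (7, 6)
  4P = (7, 5)
  5P = (2, 5)
  6P = (6, 8)
Match found at i = 6.

k = 6


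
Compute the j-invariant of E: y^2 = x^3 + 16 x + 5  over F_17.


Delta = -16(4 a^3 + 27 b^2) mod 17 = 8
-1728 * (4 a)^3 = -1728 * (4*16)^3 mod 17 = 7
j = 7 * 8^(-1) mod 17 = 3

j = 3 (mod 17)


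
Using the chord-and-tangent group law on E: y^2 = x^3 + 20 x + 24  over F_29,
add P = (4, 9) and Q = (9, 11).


P != Q, so use the chord formula.
s = (y2 - y1) / (x2 - x1) = (2) / (5) mod 29 = 12
x3 = s^2 - x1 - x2 mod 29 = 12^2 - 4 - 9 = 15
y3 = s (x1 - x3) - y1 mod 29 = 12 * (4 - 15) - 9 = 4

P + Q = (15, 4)


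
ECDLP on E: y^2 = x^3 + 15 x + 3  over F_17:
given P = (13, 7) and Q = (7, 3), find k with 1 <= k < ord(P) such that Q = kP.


Enumerate multiples of P until we hit Q = (7, 3):
  1P = (13, 7)
  2P = (7, 3)
Match found at i = 2.

k = 2


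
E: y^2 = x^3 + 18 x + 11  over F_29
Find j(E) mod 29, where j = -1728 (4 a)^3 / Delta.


Delta = -16(4 a^3 + 27 b^2) mod 29 = 26
-1728 * (4 a)^3 = -1728 * (4*18)^3 mod 29 = 13
j = 13 * 26^(-1) mod 29 = 15

j = 15 (mod 29)


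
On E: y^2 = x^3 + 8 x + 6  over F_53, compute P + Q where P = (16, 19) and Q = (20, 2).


P != Q, so use the chord formula.
s = (y2 - y1) / (x2 - x1) = (36) / (4) mod 53 = 9
x3 = s^2 - x1 - x2 mod 53 = 9^2 - 16 - 20 = 45
y3 = s (x1 - x3) - y1 mod 53 = 9 * (16 - 45) - 19 = 38

P + Q = (45, 38)


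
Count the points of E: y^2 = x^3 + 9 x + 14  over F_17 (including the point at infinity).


For each x in F_17, count y with y^2 = x^3 + 9 x + 14 mod 17:
  x = 3: RHS = 0, y in [0]  -> 1 point(s)
  x = 9: RHS = 8, y in [5, 12]  -> 2 point(s)
  x = 10: RHS = 16, y in [4, 13]  -> 2 point(s)
  x = 11: RHS = 16, y in [4, 13]  -> 2 point(s)
  x = 13: RHS = 16, y in [4, 13]  -> 2 point(s)
  x = 16: RHS = 4, y in [2, 15]  -> 2 point(s)
Affine points: 11. Add the point at infinity: total = 12.

#E(F_17) = 12


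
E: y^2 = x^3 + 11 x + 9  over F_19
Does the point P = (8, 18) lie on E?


Check whether y^2 = x^3 + 11 x + 9 (mod 19) for (x, y) = (8, 18).
LHS: y^2 = 18^2 mod 19 = 1
RHS: x^3 + 11 x + 9 = 8^3 + 11*8 + 9 mod 19 = 1
LHS = RHS

Yes, on the curve


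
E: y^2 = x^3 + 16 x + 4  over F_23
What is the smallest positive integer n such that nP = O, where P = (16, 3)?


Compute successive multiples of P until we hit O:
  1P = (16, 3)
  2P = (9, 7)
  3P = (11, 4)
  4P = (8, 0)
  5P = (11, 19)
  6P = (9, 16)
  7P = (16, 20)
  8P = O

ord(P) = 8


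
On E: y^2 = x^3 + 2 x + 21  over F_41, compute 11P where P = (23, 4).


k = 11 = 1011_2 (binary, LSB first: 1101)
Double-and-add from P = (23, 4):
  bit 0 = 1: acc = O + (23, 4) = (23, 4)
  bit 1 = 1: acc = (23, 4) + (35, 11) = (40, 10)
  bit 2 = 0: acc unchanged = (40, 10)
  bit 3 = 1: acc = (40, 10) + (7, 38) = (37, 21)

11P = (37, 21)


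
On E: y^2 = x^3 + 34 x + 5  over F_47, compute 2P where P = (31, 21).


Doubling: s = (3 x1^2 + a) / (2 y1)
s = (3*31^2 + 34) / (2*21) mod 47 = 37
x3 = s^2 - 2 x1 mod 47 = 37^2 - 2*31 = 38
y3 = s (x1 - x3) - y1 mod 47 = 37 * (31 - 38) - 21 = 2

2P = (38, 2)


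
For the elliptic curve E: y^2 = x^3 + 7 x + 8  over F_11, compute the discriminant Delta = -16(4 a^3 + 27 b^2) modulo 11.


4 a^3 + 27 b^2 = 4*7^3 + 27*8^2 = 1372 + 1728 = 3100
Delta = -16 * (3100) = -49600
Delta mod 11 = 10

Delta = 10 (mod 11)


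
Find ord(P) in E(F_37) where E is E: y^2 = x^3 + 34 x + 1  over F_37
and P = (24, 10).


Compute successive multiples of P until we hit O:
  1P = (24, 10)
  2P = (35, 31)
  3P = (11, 35)
  4P = (30, 30)
  5P = (27, 17)
  6P = (12, 18)
  7P = (22, 1)
  8P = (2, 15)
  ... (continuing to 22P)
  22P = O

ord(P) = 22


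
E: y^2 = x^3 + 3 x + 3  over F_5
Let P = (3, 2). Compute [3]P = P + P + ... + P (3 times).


k = 3 = 11_2 (binary, LSB first: 11)
Double-and-add from P = (3, 2):
  bit 0 = 1: acc = O + (3, 2) = (3, 2)
  bit 1 = 1: acc = (3, 2) + (4, 3) = (4, 2)

3P = (4, 2)


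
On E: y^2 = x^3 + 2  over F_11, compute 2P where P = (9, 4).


Doubling: s = (3 x1^2 + a) / (2 y1)
s = (3*9^2 + 0) / (2*4) mod 11 = 7
x3 = s^2 - 2 x1 mod 11 = 7^2 - 2*9 = 9
y3 = s (x1 - x3) - y1 mod 11 = 7 * (9 - 9) - 4 = 7

2P = (9, 7)


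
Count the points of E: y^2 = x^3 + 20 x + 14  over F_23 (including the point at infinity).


For each x in F_23, count y with y^2 = x^3 + 20 x + 14 mod 23:
  x = 1: RHS = 12, y in [9, 14]  -> 2 point(s)
  x = 2: RHS = 16, y in [4, 19]  -> 2 point(s)
  x = 3: RHS = 9, y in [3, 20]  -> 2 point(s)
  x = 5: RHS = 9, y in [3, 20]  -> 2 point(s)
  x = 9: RHS = 3, y in [7, 16]  -> 2 point(s)
  x = 10: RHS = 18, y in [8, 15]  -> 2 point(s)
  x = 11: RHS = 1, y in [1, 22]  -> 2 point(s)
  x = 12: RHS = 4, y in [2, 21]  -> 2 point(s)
  x = 14: RHS = 2, y in [5, 18]  -> 2 point(s)
  x = 15: RHS = 9, y in [3, 20]  -> 2 point(s)
  x = 17: RHS = 0, y in [0]  -> 1 point(s)
  x = 19: RHS = 8, y in [10, 13]  -> 2 point(s)
  x = 21: RHS = 12, y in [9, 14]  -> 2 point(s)
  x = 22: RHS = 16, y in [4, 19]  -> 2 point(s)
Affine points: 27. Add the point at infinity: total = 28.

#E(F_23) = 28


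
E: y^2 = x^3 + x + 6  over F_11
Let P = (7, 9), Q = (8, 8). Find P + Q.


P != Q, so use the chord formula.
s = (y2 - y1) / (x2 - x1) = (10) / (1) mod 11 = 10
x3 = s^2 - x1 - x2 mod 11 = 10^2 - 7 - 8 = 8
y3 = s (x1 - x3) - y1 mod 11 = 10 * (7 - 8) - 9 = 3

P + Q = (8, 3)


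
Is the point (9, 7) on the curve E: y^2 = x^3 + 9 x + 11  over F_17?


Check whether y^2 = x^3 + 9 x + 11 (mod 17) for (x, y) = (9, 7).
LHS: y^2 = 7^2 mod 17 = 15
RHS: x^3 + 9 x + 11 = 9^3 + 9*9 + 11 mod 17 = 5
LHS != RHS

No, not on the curve


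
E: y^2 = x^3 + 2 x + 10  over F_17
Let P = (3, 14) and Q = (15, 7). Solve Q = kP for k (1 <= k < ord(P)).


Enumerate multiples of P until we hit Q = (15, 7):
  1P = (3, 14)
  2P = (15, 10)
  3P = (1, 8)
  4P = (5, 14)
  5P = (9, 3)
  6P = (6, 0)
  7P = (9, 14)
  8P = (5, 3)
  9P = (1, 9)
  10P = (15, 7)
Match found at i = 10.

k = 10


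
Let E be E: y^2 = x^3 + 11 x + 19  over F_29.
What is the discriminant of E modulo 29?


4 a^3 + 27 b^2 = 4*11^3 + 27*19^2 = 5324 + 9747 = 15071
Delta = -16 * (15071) = -241136
Delta mod 29 = 28

Delta = 28 (mod 29)


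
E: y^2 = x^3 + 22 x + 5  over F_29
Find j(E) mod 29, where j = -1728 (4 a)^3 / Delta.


Delta = -16(4 a^3 + 27 b^2) mod 29 = 16
-1728 * (4 a)^3 = -1728 * (4*22)^3 mod 29 = 12
j = 12 * 16^(-1) mod 29 = 8

j = 8 (mod 29)


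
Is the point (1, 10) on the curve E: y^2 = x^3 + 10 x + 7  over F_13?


Check whether y^2 = x^3 + 10 x + 7 (mod 13) for (x, y) = (1, 10).
LHS: y^2 = 10^2 mod 13 = 9
RHS: x^3 + 10 x + 7 = 1^3 + 10*1 + 7 mod 13 = 5
LHS != RHS

No, not on the curve


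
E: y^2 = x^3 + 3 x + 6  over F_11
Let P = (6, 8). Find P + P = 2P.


Doubling: s = (3 x1^2 + a) / (2 y1)
s = (3*6^2 + 3) / (2*8) mod 11 = 9
x3 = s^2 - 2 x1 mod 11 = 9^2 - 2*6 = 3
y3 = s (x1 - x3) - y1 mod 11 = 9 * (6 - 3) - 8 = 8

2P = (3, 8)


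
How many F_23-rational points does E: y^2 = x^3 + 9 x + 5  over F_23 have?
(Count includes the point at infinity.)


For each x in F_23, count y with y^2 = x^3 + 9 x + 5 mod 23:
  x = 2: RHS = 8, y in [10, 13]  -> 2 point(s)
  x = 3: RHS = 13, y in [6, 17]  -> 2 point(s)
  x = 4: RHS = 13, y in [6, 17]  -> 2 point(s)
  x = 11: RHS = 9, y in [3, 20]  -> 2 point(s)
  x = 12: RHS = 1, y in [1, 22]  -> 2 point(s)
  x = 14: RHS = 0, y in [0]  -> 1 point(s)
  x = 16: RHS = 13, y in [6, 17]  -> 2 point(s)
  x = 21: RHS = 2, y in [5, 18]  -> 2 point(s)
  x = 22: RHS = 18, y in [8, 15]  -> 2 point(s)
Affine points: 17. Add the point at infinity: total = 18.

#E(F_23) = 18


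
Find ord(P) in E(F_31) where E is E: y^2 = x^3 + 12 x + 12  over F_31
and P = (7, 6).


Compute successive multiples of P until we hit O:
  1P = (7, 6)
  2P = (24, 9)
  3P = (4, 0)
  4P = (24, 22)
  5P = (7, 25)
  6P = O

ord(P) = 6


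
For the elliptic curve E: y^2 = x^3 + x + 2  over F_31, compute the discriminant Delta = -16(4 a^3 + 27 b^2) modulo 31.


4 a^3 + 27 b^2 = 4*1^3 + 27*2^2 = 4 + 108 = 112
Delta = -16 * (112) = -1792
Delta mod 31 = 6

Delta = 6 (mod 31)


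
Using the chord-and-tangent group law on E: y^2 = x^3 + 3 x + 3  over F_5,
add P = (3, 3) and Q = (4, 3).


P != Q, so use the chord formula.
s = (y2 - y1) / (x2 - x1) = (0) / (1) mod 5 = 0
x3 = s^2 - x1 - x2 mod 5 = 0^2 - 3 - 4 = 3
y3 = s (x1 - x3) - y1 mod 5 = 0 * (3 - 3) - 3 = 2

P + Q = (3, 2)


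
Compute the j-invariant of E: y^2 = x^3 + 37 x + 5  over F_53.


Delta = -16(4 a^3 + 27 b^2) mod 53 = 18
-1728 * (4 a)^3 = -1728 * (4*37)^3 mod 53 = 33
j = 33 * 18^(-1) mod 53 = 46

j = 46 (mod 53)


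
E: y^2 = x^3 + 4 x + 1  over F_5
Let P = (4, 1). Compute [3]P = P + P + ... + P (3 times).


k = 3 = 11_2 (binary, LSB first: 11)
Double-and-add from P = (4, 1):
  bit 0 = 1: acc = O + (4, 1) = (4, 1)
  bit 1 = 1: acc = (4, 1) + (3, 0) = (4, 4)

3P = (4, 4)


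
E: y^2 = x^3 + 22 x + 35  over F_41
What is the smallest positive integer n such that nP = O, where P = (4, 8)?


Compute successive multiples of P until we hit O:
  1P = (4, 8)
  2P = (31, 2)
  3P = (2, 28)
  4P = (12, 31)
  5P = (7, 9)
  6P = (21, 0)
  7P = (7, 32)
  8P = (12, 10)
  ... (continuing to 12P)
  12P = O

ord(P) = 12


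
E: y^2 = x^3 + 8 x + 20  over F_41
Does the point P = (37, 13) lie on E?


Check whether y^2 = x^3 + 8 x + 20 (mod 41) for (x, y) = (37, 13).
LHS: y^2 = 13^2 mod 41 = 5
RHS: x^3 + 8 x + 20 = 37^3 + 8*37 + 20 mod 41 = 6
LHS != RHS

No, not on the curve


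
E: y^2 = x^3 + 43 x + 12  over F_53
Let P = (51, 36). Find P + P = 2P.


Doubling: s = (3 x1^2 + a) / (2 y1)
s = (3*51^2 + 43) / (2*36) mod 53 = 28
x3 = s^2 - 2 x1 mod 53 = 28^2 - 2*51 = 46
y3 = s (x1 - x3) - y1 mod 53 = 28 * (51 - 46) - 36 = 51

2P = (46, 51)


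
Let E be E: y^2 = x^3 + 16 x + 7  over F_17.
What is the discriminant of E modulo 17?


4 a^3 + 27 b^2 = 4*16^3 + 27*7^2 = 16384 + 1323 = 17707
Delta = -16 * (17707) = -283312
Delta mod 17 = 10

Delta = 10 (mod 17)


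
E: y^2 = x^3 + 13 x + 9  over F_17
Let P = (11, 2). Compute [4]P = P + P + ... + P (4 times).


k = 4 = 100_2 (binary, LSB first: 001)
Double-and-add from P = (11, 2):
  bit 0 = 0: acc unchanged = O
  bit 1 = 0: acc unchanged = O
  bit 2 = 1: acc = O + (2, 3) = (2, 3)

4P = (2, 3)


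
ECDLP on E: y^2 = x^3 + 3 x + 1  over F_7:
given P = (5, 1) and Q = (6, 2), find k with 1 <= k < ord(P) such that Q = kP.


Enumerate multiples of P until we hit Q = (6, 2):
  1P = (5, 1)
  2P = (6, 2)
Match found at i = 2.

k = 2


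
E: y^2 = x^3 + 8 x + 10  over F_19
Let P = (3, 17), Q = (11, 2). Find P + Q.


P != Q, so use the chord formula.
s = (y2 - y1) / (x2 - x1) = (4) / (8) mod 19 = 10
x3 = s^2 - x1 - x2 mod 19 = 10^2 - 3 - 11 = 10
y3 = s (x1 - x3) - y1 mod 19 = 10 * (3 - 10) - 17 = 8

P + Q = (10, 8)


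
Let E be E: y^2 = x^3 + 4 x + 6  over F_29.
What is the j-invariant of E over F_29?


Delta = -16(4 a^3 + 27 b^2) mod 29 = 14
-1728 * (4 a)^3 = -1728 * (4*4)^3 mod 29 = 26
j = 26 * 14^(-1) mod 29 = 6

j = 6 (mod 29)


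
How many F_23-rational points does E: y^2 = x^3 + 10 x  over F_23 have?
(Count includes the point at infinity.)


For each x in F_23, count y with y^2 = x^3 + 10 x + 0 mod 23:
  x = 0: RHS = 0, y in [0]  -> 1 point(s)
  x = 4: RHS = 12, y in [9, 14]  -> 2 point(s)
  x = 6: RHS = 0, y in [0]  -> 1 point(s)
  x = 12: RHS = 8, y in [10, 13]  -> 2 point(s)
  x = 13: RHS = 4, y in [2, 21]  -> 2 point(s)
  x = 14: RHS = 9, y in [3, 20]  -> 2 point(s)
  x = 15: RHS = 6, y in [11, 12]  -> 2 point(s)
  x = 16: RHS = 1, y in [1, 22]  -> 2 point(s)
  x = 17: RHS = 0, y in [0]  -> 1 point(s)
  x = 18: RHS = 9, y in [3, 20]  -> 2 point(s)
  x = 20: RHS = 12, y in [9, 14]  -> 2 point(s)
  x = 21: RHS = 18, y in [8, 15]  -> 2 point(s)
  x = 22: RHS = 12, y in [9, 14]  -> 2 point(s)
Affine points: 23. Add the point at infinity: total = 24.

#E(F_23) = 24


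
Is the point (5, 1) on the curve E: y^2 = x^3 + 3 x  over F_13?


Check whether y^2 = x^3 + 3 x + 0 (mod 13) for (x, y) = (5, 1).
LHS: y^2 = 1^2 mod 13 = 1
RHS: x^3 + 3 x + 0 = 5^3 + 3*5 + 0 mod 13 = 10
LHS != RHS

No, not on the curve


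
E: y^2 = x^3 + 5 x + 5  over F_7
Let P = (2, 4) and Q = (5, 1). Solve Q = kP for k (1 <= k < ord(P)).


Enumerate multiples of P until we hit Q = (5, 1):
  1P = (2, 4)
  2P = (5, 1)
Match found at i = 2.

k = 2


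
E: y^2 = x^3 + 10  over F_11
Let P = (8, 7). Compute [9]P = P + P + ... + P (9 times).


k = 9 = 1001_2 (binary, LSB first: 1001)
Double-and-add from P = (8, 7):
  bit 0 = 1: acc = O + (8, 7) = (8, 7)
  bit 1 = 0: acc unchanged = (8, 7)
  bit 2 = 0: acc unchanged = (8, 7)
  bit 3 = 1: acc = (8, 7) + (5, 5) = (7, 1)

9P = (7, 1)


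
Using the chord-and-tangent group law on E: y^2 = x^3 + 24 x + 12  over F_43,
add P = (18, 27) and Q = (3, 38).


P != Q, so use the chord formula.
s = (y2 - y1) / (x2 - x1) = (11) / (28) mod 43 = 5
x3 = s^2 - x1 - x2 mod 43 = 5^2 - 18 - 3 = 4
y3 = s (x1 - x3) - y1 mod 43 = 5 * (18 - 4) - 27 = 0

P + Q = (4, 0)


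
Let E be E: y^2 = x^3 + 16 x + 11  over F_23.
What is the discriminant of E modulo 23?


4 a^3 + 27 b^2 = 4*16^3 + 27*11^2 = 16384 + 3267 = 19651
Delta = -16 * (19651) = -314416
Delta mod 23 = 17

Delta = 17 (mod 23)


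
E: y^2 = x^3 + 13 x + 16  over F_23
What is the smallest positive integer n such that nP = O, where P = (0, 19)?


Compute successive multiples of P until we hit O:
  1P = (0, 19)
  2P = (3, 6)
  3P = (3, 17)
  4P = (0, 4)
  5P = O

ord(P) = 5


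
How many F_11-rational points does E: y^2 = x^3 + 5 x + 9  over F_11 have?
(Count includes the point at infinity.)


For each x in F_11, count y with y^2 = x^3 + 5 x + 9 mod 11:
  x = 0: RHS = 9, y in [3, 8]  -> 2 point(s)
  x = 1: RHS = 4, y in [2, 9]  -> 2 point(s)
  x = 2: RHS = 5, y in [4, 7]  -> 2 point(s)
  x = 4: RHS = 5, y in [4, 7]  -> 2 point(s)
  x = 5: RHS = 5, y in [4, 7]  -> 2 point(s)
  x = 8: RHS = 0, y in [0]  -> 1 point(s)
  x = 10: RHS = 3, y in [5, 6]  -> 2 point(s)
Affine points: 13. Add the point at infinity: total = 14.

#E(F_11) = 14


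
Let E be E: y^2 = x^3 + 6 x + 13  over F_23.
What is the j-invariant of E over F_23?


Delta = -16(4 a^3 + 27 b^2) mod 23 = 16
-1728 * (4 a)^3 = -1728 * (4*6)^3 mod 23 = 20
j = 20 * 16^(-1) mod 23 = 7

j = 7 (mod 23)


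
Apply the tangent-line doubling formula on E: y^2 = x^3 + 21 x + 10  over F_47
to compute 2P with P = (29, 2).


Doubling: s = (3 x1^2 + a) / (2 y1)
s = (3*29^2 + 21) / (2*2) mod 47 = 25
x3 = s^2 - 2 x1 mod 47 = 25^2 - 2*29 = 3
y3 = s (x1 - x3) - y1 mod 47 = 25 * (29 - 3) - 2 = 37

2P = (3, 37)


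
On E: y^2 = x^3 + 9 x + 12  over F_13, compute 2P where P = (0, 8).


Doubling: s = (3 x1^2 + a) / (2 y1)
s = (3*0^2 + 9) / (2*8) mod 13 = 3
x3 = s^2 - 2 x1 mod 13 = 3^2 - 2*0 = 9
y3 = s (x1 - x3) - y1 mod 13 = 3 * (0 - 9) - 8 = 4

2P = (9, 4)


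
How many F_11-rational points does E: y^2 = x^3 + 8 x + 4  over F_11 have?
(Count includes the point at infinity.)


For each x in F_11, count y with y^2 = x^3 + 8 x + 4 mod 11:
  x = 0: RHS = 4, y in [2, 9]  -> 2 point(s)
  x = 3: RHS = 0, y in [0]  -> 1 point(s)
  x = 4: RHS = 1, y in [1, 10]  -> 2 point(s)
  x = 5: RHS = 4, y in [2, 9]  -> 2 point(s)
  x = 6: RHS = 4, y in [2, 9]  -> 2 point(s)
Affine points: 9. Add the point at infinity: total = 10.

#E(F_11) = 10


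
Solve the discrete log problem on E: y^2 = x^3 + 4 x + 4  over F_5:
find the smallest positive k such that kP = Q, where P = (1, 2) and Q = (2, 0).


Enumerate multiples of P until we hit Q = (2, 0):
  1P = (1, 2)
  2P = (2, 0)
Match found at i = 2.

k = 2


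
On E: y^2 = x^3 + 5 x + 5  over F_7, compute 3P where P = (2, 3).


k = 3 = 11_2 (binary, LSB first: 11)
Double-and-add from P = (2, 3):
  bit 0 = 1: acc = O + (2, 3) = (2, 3)
  bit 1 = 1: acc = (2, 3) + (5, 6) = (1, 5)

3P = (1, 5)


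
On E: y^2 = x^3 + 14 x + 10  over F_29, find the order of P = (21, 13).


Compute successive multiples of P until we hit O:
  1P = (21, 13)
  2P = (17, 12)
  3P = (11, 4)
  4P = (1, 5)
  5P = (6, 22)
  6P = (7, 25)
  7P = (26, 12)
  8P = (18, 27)
  ... (continuing to 36P)
  36P = O

ord(P) = 36


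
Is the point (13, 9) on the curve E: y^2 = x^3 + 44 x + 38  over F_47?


Check whether y^2 = x^3 + 44 x + 38 (mod 47) for (x, y) = (13, 9).
LHS: y^2 = 9^2 mod 47 = 34
RHS: x^3 + 44 x + 38 = 13^3 + 44*13 + 38 mod 47 = 34
LHS = RHS

Yes, on the curve


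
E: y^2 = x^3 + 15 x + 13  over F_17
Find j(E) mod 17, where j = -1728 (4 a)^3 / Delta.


Delta = -16(4 a^3 + 27 b^2) mod 17 = 9
-1728 * (4 a)^3 = -1728 * (4*15)^3 mod 17 = 5
j = 5 * 9^(-1) mod 17 = 10

j = 10 (mod 17)


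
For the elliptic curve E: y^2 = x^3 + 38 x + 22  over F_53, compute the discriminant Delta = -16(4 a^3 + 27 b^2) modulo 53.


4 a^3 + 27 b^2 = 4*38^3 + 27*22^2 = 219488 + 13068 = 232556
Delta = -16 * (232556) = -3720896
Delta mod 53 = 22

Delta = 22 (mod 53)


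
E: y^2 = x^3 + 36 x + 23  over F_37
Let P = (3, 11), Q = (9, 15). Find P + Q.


P != Q, so use the chord formula.
s = (y2 - y1) / (x2 - x1) = (4) / (6) mod 37 = 13
x3 = s^2 - x1 - x2 mod 37 = 13^2 - 3 - 9 = 9
y3 = s (x1 - x3) - y1 mod 37 = 13 * (3 - 9) - 11 = 22

P + Q = (9, 22)


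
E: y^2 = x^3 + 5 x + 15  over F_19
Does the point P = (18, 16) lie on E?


Check whether y^2 = x^3 + 5 x + 15 (mod 19) for (x, y) = (18, 16).
LHS: y^2 = 16^2 mod 19 = 9
RHS: x^3 + 5 x + 15 = 18^3 + 5*18 + 15 mod 19 = 9
LHS = RHS

Yes, on the curve


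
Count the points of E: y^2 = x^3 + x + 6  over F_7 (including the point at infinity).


For each x in F_7, count y with y^2 = x^3 + 1 x + 6 mod 7:
  x = 1: RHS = 1, y in [1, 6]  -> 2 point(s)
  x = 2: RHS = 2, y in [3, 4]  -> 2 point(s)
  x = 3: RHS = 1, y in [1, 6]  -> 2 point(s)
  x = 4: RHS = 4, y in [2, 5]  -> 2 point(s)
  x = 6: RHS = 4, y in [2, 5]  -> 2 point(s)
Affine points: 10. Add the point at infinity: total = 11.

#E(F_7) = 11


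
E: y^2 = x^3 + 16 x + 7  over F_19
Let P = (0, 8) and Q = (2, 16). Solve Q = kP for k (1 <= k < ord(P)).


Enumerate multiples of P until we hit Q = (2, 16):
  1P = (0, 8)
  2P = (1, 10)
  3P = (3, 5)
  4P = (17, 9)
  5P = (7, 5)
  6P = (18, 16)
  7P = (8, 18)
  8P = (9, 14)
  9P = (2, 16)
Match found at i = 9.

k = 9


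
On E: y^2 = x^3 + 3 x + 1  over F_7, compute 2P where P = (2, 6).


Doubling: s = (3 x1^2 + a) / (2 y1)
s = (3*2^2 + 3) / (2*6) mod 7 = 3
x3 = s^2 - 2 x1 mod 7 = 3^2 - 2*2 = 5
y3 = s (x1 - x3) - y1 mod 7 = 3 * (2 - 5) - 6 = 6

2P = (5, 6)


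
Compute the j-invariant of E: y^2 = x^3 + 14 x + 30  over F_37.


Delta = -16(4 a^3 + 27 b^2) mod 37 = 19
-1728 * (4 a)^3 = -1728 * (4*14)^3 mod 37 = 6
j = 6 * 19^(-1) mod 37 = 12

j = 12 (mod 37)


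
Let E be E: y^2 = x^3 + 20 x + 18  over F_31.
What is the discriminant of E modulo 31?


4 a^3 + 27 b^2 = 4*20^3 + 27*18^2 = 32000 + 8748 = 40748
Delta = -16 * (40748) = -651968
Delta mod 31 = 24

Delta = 24 (mod 31)


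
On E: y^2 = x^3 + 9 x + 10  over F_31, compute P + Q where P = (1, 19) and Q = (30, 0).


P != Q, so use the chord formula.
s = (y2 - y1) / (x2 - x1) = (12) / (29) mod 31 = 25
x3 = s^2 - x1 - x2 mod 31 = 25^2 - 1 - 30 = 5
y3 = s (x1 - x3) - y1 mod 31 = 25 * (1 - 5) - 19 = 5

P + Q = (5, 5)


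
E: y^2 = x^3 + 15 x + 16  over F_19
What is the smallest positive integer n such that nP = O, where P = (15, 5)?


Compute successive multiples of P until we hit O:
  1P = (15, 5)
  2P = (0, 4)
  3P = (10, 8)
  4P = (5, 8)
  5P = (16, 1)
  6P = (4, 8)
  7P = (4, 11)
  8P = (16, 18)
  ... (continuing to 13P)
  13P = O

ord(P) = 13


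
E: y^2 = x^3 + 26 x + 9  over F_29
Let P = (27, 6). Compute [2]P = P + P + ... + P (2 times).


k = 2 = 10_2 (binary, LSB first: 01)
Double-and-add from P = (27, 6):
  bit 0 = 0: acc unchanged = O
  bit 1 = 1: acc = O + (10, 14) = (10, 14)

2P = (10, 14)


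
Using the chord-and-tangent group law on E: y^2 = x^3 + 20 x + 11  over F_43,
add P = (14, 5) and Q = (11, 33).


P != Q, so use the chord formula.
s = (y2 - y1) / (x2 - x1) = (28) / (40) mod 43 = 5
x3 = s^2 - x1 - x2 mod 43 = 5^2 - 14 - 11 = 0
y3 = s (x1 - x3) - y1 mod 43 = 5 * (14 - 0) - 5 = 22

P + Q = (0, 22)


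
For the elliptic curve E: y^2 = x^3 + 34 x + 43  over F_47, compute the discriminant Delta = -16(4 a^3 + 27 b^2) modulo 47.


4 a^3 + 27 b^2 = 4*34^3 + 27*43^2 = 157216 + 49923 = 207139
Delta = -16 * (207139) = -3314224
Delta mod 47 = 28

Delta = 28 (mod 47)


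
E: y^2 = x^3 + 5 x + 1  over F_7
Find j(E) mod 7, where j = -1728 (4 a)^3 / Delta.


Delta = -16(4 a^3 + 27 b^2) mod 7 = 3
-1728 * (4 a)^3 = -1728 * (4*5)^3 mod 7 = 6
j = 6 * 3^(-1) mod 7 = 2

j = 2 (mod 7)


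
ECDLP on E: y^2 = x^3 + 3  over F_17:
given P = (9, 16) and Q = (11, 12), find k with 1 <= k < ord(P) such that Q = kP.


Enumerate multiples of P until we hit Q = (11, 12):
  1P = (9, 16)
  2P = (1, 15)
  3P = (11, 5)
  4P = (6, 10)
  5P = (6, 7)
  6P = (11, 12)
Match found at i = 6.

k = 6


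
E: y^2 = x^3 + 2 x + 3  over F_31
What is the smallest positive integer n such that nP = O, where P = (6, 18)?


Compute successive multiples of P until we hit O:
  1P = (6, 18)
  2P = (7, 22)
  3P = (3, 25)
  4P = (24, 24)
  5P = (8, 2)
  6P = (19, 24)
  7P = (13, 5)
  8P = (30, 0)
  ... (continuing to 16P)
  16P = O

ord(P) = 16


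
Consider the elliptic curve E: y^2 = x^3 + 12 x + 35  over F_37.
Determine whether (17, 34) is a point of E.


Check whether y^2 = x^3 + 12 x + 35 (mod 37) for (x, y) = (17, 34).
LHS: y^2 = 34^2 mod 37 = 9
RHS: x^3 + 12 x + 35 = 17^3 + 12*17 + 35 mod 37 = 9
LHS = RHS

Yes, on the curve


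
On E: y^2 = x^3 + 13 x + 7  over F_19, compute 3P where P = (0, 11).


k = 3 = 11_2 (binary, LSB first: 11)
Double-and-add from P = (0, 11):
  bit 0 = 1: acc = O + (0, 11) = (0, 11)
  bit 1 = 1: acc = (0, 11) + (4, 16) = (13, 6)

3P = (13, 6)


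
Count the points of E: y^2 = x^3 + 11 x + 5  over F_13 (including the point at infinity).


For each x in F_13, count y with y^2 = x^3 + 11 x + 5 mod 13:
  x = 1: RHS = 4, y in [2, 11]  -> 2 point(s)
  x = 2: RHS = 9, y in [3, 10]  -> 2 point(s)
  x = 3: RHS = 0, y in [0]  -> 1 point(s)
  x = 4: RHS = 9, y in [3, 10]  -> 2 point(s)
  x = 5: RHS = 3, y in [4, 9]  -> 2 point(s)
  x = 6: RHS = 1, y in [1, 12]  -> 2 point(s)
  x = 7: RHS = 9, y in [3, 10]  -> 2 point(s)
  x = 9: RHS = 1, y in [1, 12]  -> 2 point(s)
  x = 10: RHS = 10, y in [6, 7]  -> 2 point(s)
  x = 11: RHS = 1, y in [1, 12]  -> 2 point(s)
Affine points: 19. Add the point at infinity: total = 20.

#E(F_13) = 20


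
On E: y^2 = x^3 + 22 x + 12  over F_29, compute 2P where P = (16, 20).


Doubling: s = (3 x1^2 + a) / (2 y1)
s = (3*16^2 + 22) / (2*20) mod 29 = 27
x3 = s^2 - 2 x1 mod 29 = 27^2 - 2*16 = 1
y3 = s (x1 - x3) - y1 mod 29 = 27 * (16 - 1) - 20 = 8

2P = (1, 8)


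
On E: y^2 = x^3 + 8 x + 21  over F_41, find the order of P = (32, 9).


Compute successive multiples of P until we hit O:
  1P = (32, 9)
  2P = (22, 12)
  3P = (8, 33)
  4P = (2, 2)
  5P = (3, 21)
  6P = (7, 16)
  7P = (11, 13)
  8P = (21, 26)
  ... (continuing to 21P)
  21P = O

ord(P) = 21


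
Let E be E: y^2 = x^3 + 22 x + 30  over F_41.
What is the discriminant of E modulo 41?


4 a^3 + 27 b^2 = 4*22^3 + 27*30^2 = 42592 + 24300 = 66892
Delta = -16 * (66892) = -1070272
Delta mod 41 = 33

Delta = 33 (mod 41)


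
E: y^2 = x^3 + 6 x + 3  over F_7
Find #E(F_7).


For each x in F_7, count y with y^2 = x^3 + 6 x + 3 mod 7:
  x = 2: RHS = 2, y in [3, 4]  -> 2 point(s)
  x = 4: RHS = 0, y in [0]  -> 1 point(s)
  x = 5: RHS = 4, y in [2, 5]  -> 2 point(s)
Affine points: 5. Add the point at infinity: total = 6.

#E(F_7) = 6


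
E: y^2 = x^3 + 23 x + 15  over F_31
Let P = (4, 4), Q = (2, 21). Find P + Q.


P != Q, so use the chord formula.
s = (y2 - y1) / (x2 - x1) = (17) / (29) mod 31 = 7
x3 = s^2 - x1 - x2 mod 31 = 7^2 - 4 - 2 = 12
y3 = s (x1 - x3) - y1 mod 31 = 7 * (4 - 12) - 4 = 2

P + Q = (12, 2)


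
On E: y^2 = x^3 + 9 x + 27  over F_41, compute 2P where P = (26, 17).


Doubling: s = (3 x1^2 + a) / (2 y1)
s = (3*26^2 + 9) / (2*17) mod 41 = 37
x3 = s^2 - 2 x1 mod 41 = 37^2 - 2*26 = 5
y3 = s (x1 - x3) - y1 mod 41 = 37 * (26 - 5) - 17 = 22

2P = (5, 22)


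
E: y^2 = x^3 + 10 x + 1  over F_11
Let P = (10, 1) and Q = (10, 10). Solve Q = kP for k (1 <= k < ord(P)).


Enumerate multiples of P until we hit Q = (10, 10):
  1P = (10, 1)
  2P = (3, 6)
  3P = (3, 5)
  4P = (10, 10)
Match found at i = 4.

k = 4


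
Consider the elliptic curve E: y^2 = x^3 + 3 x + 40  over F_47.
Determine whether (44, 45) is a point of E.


Check whether y^2 = x^3 + 3 x + 40 (mod 47) for (x, y) = (44, 45).
LHS: y^2 = 45^2 mod 47 = 4
RHS: x^3 + 3 x + 40 = 44^3 + 3*44 + 40 mod 47 = 4
LHS = RHS

Yes, on the curve


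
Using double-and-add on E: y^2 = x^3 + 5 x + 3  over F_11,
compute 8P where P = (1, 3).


k = 8 = 1000_2 (binary, LSB first: 0001)
Double-and-add from P = (1, 3):
  bit 0 = 0: acc unchanged = O
  bit 1 = 0: acc unchanged = O
  bit 2 = 0: acc unchanged = O
  bit 3 = 1: acc = O + (1, 8) = (1, 8)

8P = (1, 8)


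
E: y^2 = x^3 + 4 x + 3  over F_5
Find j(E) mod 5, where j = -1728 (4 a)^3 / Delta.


Delta = -16(4 a^3 + 27 b^2) mod 5 = 1
-1728 * (4 a)^3 = -1728 * (4*4)^3 mod 5 = 2
j = 2 * 1^(-1) mod 5 = 2

j = 2 (mod 5)


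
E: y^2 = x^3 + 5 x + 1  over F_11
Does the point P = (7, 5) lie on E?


Check whether y^2 = x^3 + 5 x + 1 (mod 11) for (x, y) = (7, 5).
LHS: y^2 = 5^2 mod 11 = 3
RHS: x^3 + 5 x + 1 = 7^3 + 5*7 + 1 mod 11 = 5
LHS != RHS

No, not on the curve


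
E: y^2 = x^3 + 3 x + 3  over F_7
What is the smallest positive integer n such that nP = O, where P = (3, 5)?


Compute successive multiples of P until we hit O:
  1P = (3, 5)
  2P = (3, 2)
  3P = O

ord(P) = 3


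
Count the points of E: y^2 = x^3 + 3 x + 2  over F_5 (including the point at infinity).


For each x in F_5, count y with y^2 = x^3 + 3 x + 2 mod 5:
  x = 1: RHS = 1, y in [1, 4]  -> 2 point(s)
  x = 2: RHS = 1, y in [1, 4]  -> 2 point(s)
Affine points: 4. Add the point at infinity: total = 5.

#E(F_5) = 5


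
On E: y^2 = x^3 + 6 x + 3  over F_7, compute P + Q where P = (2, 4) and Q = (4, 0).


P != Q, so use the chord formula.
s = (y2 - y1) / (x2 - x1) = (3) / (2) mod 7 = 5
x3 = s^2 - x1 - x2 mod 7 = 5^2 - 2 - 4 = 5
y3 = s (x1 - x3) - y1 mod 7 = 5 * (2 - 5) - 4 = 2

P + Q = (5, 2)


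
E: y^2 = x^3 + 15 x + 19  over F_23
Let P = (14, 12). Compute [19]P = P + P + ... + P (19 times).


k = 19 = 10011_2 (binary, LSB first: 11001)
Double-and-add from P = (14, 12):
  bit 0 = 1: acc = O + (14, 12) = (14, 12)
  bit 1 = 1: acc = (14, 12) + (20, 4) = (1, 9)
  bit 2 = 0: acc unchanged = (1, 9)
  bit 3 = 0: acc unchanged = (1, 9)
  bit 4 = 1: acc = (1, 9) + (21, 21) = (17, 9)

19P = (17, 9)


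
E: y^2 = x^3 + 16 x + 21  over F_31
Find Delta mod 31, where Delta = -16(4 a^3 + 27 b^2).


4 a^3 + 27 b^2 = 4*16^3 + 27*21^2 = 16384 + 11907 = 28291
Delta = -16 * (28291) = -452656
Delta mod 31 = 6

Delta = 6 (mod 31)


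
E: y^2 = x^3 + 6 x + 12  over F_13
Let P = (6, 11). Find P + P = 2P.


Doubling: s = (3 x1^2 + a) / (2 y1)
s = (3*6^2 + 6) / (2*11) mod 13 = 4
x3 = s^2 - 2 x1 mod 13 = 4^2 - 2*6 = 4
y3 = s (x1 - x3) - y1 mod 13 = 4 * (6 - 4) - 11 = 10

2P = (4, 10)


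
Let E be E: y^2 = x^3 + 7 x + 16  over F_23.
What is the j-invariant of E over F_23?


Delta = -16(4 a^3 + 27 b^2) mod 23 = 5
-1728 * (4 a)^3 = -1728 * (4*7)^3 mod 23 = 16
j = 16 * 5^(-1) mod 23 = 17

j = 17 (mod 23)


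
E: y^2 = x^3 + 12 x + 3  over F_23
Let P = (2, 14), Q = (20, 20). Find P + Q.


P != Q, so use the chord formula.
s = (y2 - y1) / (x2 - x1) = (6) / (18) mod 23 = 8
x3 = s^2 - x1 - x2 mod 23 = 8^2 - 2 - 20 = 19
y3 = s (x1 - x3) - y1 mod 23 = 8 * (2 - 19) - 14 = 11

P + Q = (19, 11)


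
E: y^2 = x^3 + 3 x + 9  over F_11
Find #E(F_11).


For each x in F_11, count y with y^2 = x^3 + 3 x + 9 mod 11:
  x = 0: RHS = 9, y in [3, 8]  -> 2 point(s)
  x = 2: RHS = 1, y in [1, 10]  -> 2 point(s)
  x = 3: RHS = 1, y in [1, 10]  -> 2 point(s)
  x = 6: RHS = 1, y in [1, 10]  -> 2 point(s)
  x = 10: RHS = 5, y in [4, 7]  -> 2 point(s)
Affine points: 10. Add the point at infinity: total = 11.

#E(F_11) = 11


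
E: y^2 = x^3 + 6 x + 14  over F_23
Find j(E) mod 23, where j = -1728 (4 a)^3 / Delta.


Delta = -16(4 a^3 + 27 b^2) mod 23 = 13
-1728 * (4 a)^3 = -1728 * (4*6)^3 mod 23 = 20
j = 20 * 13^(-1) mod 23 = 21

j = 21 (mod 23)


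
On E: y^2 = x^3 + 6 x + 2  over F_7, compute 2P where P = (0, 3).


Doubling: s = (3 x1^2 + a) / (2 y1)
s = (3*0^2 + 6) / (2*3) mod 7 = 1
x3 = s^2 - 2 x1 mod 7 = 1^2 - 2*0 = 1
y3 = s (x1 - x3) - y1 mod 7 = 1 * (0 - 1) - 3 = 3

2P = (1, 3)


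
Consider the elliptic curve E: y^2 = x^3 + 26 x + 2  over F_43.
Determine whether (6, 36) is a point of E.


Check whether y^2 = x^3 + 26 x + 2 (mod 43) for (x, y) = (6, 36).
LHS: y^2 = 36^2 mod 43 = 6
RHS: x^3 + 26 x + 2 = 6^3 + 26*6 + 2 mod 43 = 30
LHS != RHS

No, not on the curve
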